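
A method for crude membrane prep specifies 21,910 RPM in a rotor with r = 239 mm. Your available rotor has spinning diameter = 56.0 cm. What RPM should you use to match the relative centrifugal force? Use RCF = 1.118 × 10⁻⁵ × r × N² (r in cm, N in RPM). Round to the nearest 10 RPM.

20240 RPM

Original rotor: r = 239 mm = 23.9 cm
RCF = 1.118 × 10⁻⁵ × r × N²
RCF_original = 1.118 × 10⁻⁵ × 23.9 × (21910)² = 1.118 × 10⁻⁵ × 23.9 × 480,048,100 ≈ 128,269.8 × g
Your rotor: r = 56.0 / 2 = 28 cm
128,269.8 = 1.118 × 10⁻⁵ × 28 × N²
N² = 128,269.8 / (31.304 × 10⁻⁵) = 409,755,303
N ≈ √409,755,303 ≈ 20,242.4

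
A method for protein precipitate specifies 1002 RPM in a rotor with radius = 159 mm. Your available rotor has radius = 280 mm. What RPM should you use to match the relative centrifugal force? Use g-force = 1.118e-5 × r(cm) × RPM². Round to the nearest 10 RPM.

760 RPM

Original rotor: r = 159 mm = 15.9 cm
RCF_original = 1.118 × 10⁻⁵ × 15.9 × (1002)² = 1.118 × 10⁻⁵ × 15.9 × 1,004,004 ≈ 178.5 × g
Your rotor: r = 280 mm = 28.0 cm
178.5 = 1.118 × 10⁻⁵ × 28 × N²
N² = 178.5 / (31.304 × 10⁻⁵) = 570,215
N ≈ √570,215 ≈ 755.1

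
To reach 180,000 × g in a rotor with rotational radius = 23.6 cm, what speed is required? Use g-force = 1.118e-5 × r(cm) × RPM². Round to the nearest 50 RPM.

≈ 26100 RPM

RCF = 1.118 × 10⁻⁵ × r × N²
180,000 = 1.118 × 10⁻⁵ × 23.6 × N²
N² = 180,000 / (26.3848 × 10⁻⁵) = 682,210,970
N ≈ √682,210,970 ≈ 26,119.2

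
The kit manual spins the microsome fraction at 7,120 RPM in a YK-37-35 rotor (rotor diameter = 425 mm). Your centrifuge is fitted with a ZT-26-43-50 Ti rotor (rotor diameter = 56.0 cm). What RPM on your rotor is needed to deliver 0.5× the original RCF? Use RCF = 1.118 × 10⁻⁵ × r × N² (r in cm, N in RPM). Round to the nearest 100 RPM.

Original rotor: r = 425 mm / 2 = 212.5 mm = 21.25 cm
RCF_original = 1.118 × 10⁻⁵ × 21.25 × (7120)² = 1.118 × 10⁻⁵ × 21.25 × 50,694,400 ≈ 12,043.7 × g
Target RCF = 0.5 × 12,043.7 ≈ 6,021.9 × g
Your rotor: r = 56.0 / 2 = 28 cm
6,021.9 = 1.118 × 10⁻⁵ × 28 × N²
N² = 6,021.9 / (31.304 × 10⁻⁵) = 19,236,839
N ≈ √19,236,839 ≈ 4,386.0

4400 RPM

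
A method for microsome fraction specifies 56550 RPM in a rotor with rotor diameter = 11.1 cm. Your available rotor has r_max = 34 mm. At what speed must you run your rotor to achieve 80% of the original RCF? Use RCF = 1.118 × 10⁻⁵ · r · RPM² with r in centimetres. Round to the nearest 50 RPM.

≈ 64600 RPM

Original rotor: r = 11.1 / 2 = 5.55 cm
RCF_original = 1.118 × 10⁻⁵ × 5.55 × (56550)² = 1.118 × 10⁻⁵ × 5.55 × 3,197,902,500 ≈ 198,426.7 × g
Target RCF = 0.8 × 198,426.7 ≈ 158,741.4 × g
Your rotor: r = 34 mm = 3.4 cm
158,741.4 = 1.118 × 10⁻⁵ × 3.4 × N²
N² = 158,741.4 / (3.8012 × 10⁻⁵) = 4,176,086,499
N ≈ √4,176,086,499 ≈ 64,622.6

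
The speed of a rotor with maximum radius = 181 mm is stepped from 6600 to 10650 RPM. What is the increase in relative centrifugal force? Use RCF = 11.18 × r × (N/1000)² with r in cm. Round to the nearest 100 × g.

r = 181 mm = 18.1 cm
RCF₁ = 11.18 × 18.1 × (6.6)² = 11.18 × 18.1 × 43.56 ≈ 8,814.7 × g
RCF₂ = 11.18 × 18.1 × (10.65)² = 11.18 × 18.1 × 113.4225 ≈ 22,952 × g
Increase = 22,952 − 8,814.7 = 14,137.3

14100 x g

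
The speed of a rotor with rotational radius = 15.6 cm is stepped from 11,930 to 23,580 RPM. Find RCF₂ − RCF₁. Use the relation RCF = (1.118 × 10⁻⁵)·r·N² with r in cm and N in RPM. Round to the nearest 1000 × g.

72000 g

RCF₁ = 1.118 × 10⁻⁵ × 15.6 × (11930)² = 1.118 × 10⁻⁵ × 15.6 × 142,324,900 ≈ 24,822.6 × g
RCF₂ = 1.118 × 10⁻⁵ × 15.6 × (23580)² = 1.118 × 10⁻⁵ × 15.6 × 556,016,400 ≈ 96,973.7 × g
Increase = 96,973.7 − 24,822.6 = 72,151.1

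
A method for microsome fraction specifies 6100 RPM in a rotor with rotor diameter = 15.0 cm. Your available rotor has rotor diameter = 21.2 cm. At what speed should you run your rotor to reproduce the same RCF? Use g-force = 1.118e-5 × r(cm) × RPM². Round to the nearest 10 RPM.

5130 RPM

Original rotor: r = 15.0 / 2 = 7.5 cm
RCF_original = 1.118 × 10⁻⁵ × 7.5 × (6100)² = 1.118 × 10⁻⁵ × 7.5 × 37,210,000 ≈ 3,120.1 × g
Your rotor: r = 21.2 / 2 = 10.6 cm
3,120.1 = 1.118 × 10⁻⁵ × 10.6 × N²
N² = 3,120.1 / (11.8508 × 10⁻⁵) = 26,328,180
N ≈ √26,328,180 ≈ 5,131.1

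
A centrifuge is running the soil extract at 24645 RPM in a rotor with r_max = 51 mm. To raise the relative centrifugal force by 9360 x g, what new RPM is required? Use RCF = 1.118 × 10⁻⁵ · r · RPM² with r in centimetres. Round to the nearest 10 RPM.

r = 51 mm = 5.1 cm
Current RCF = 1.118 × 10⁻⁵ × 5.1 × (24645)² = 1.118 × 10⁻⁵ × 5.1 × 607,376,025 ≈ 34,631.4 × g
Target RCF = 34,631.4 + 9,360 = 43,991.4 × g
N² = 43,991.4 / (5.7018 × 10⁻⁵) = 771,535,305
N ≈ √771,535,305 ≈ 27,776.5

27780 RPM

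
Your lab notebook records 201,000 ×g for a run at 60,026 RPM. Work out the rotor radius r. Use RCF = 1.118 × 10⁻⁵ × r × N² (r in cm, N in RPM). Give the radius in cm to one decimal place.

201000 = 1.118 × 10⁻⁵ × r × (60026)²
r = 201000 / (1.118 × 10⁻⁵ × 3,603,120,676) = 201000 / 40282.89 ≈ 4.990 cm

≈ 5.0 cm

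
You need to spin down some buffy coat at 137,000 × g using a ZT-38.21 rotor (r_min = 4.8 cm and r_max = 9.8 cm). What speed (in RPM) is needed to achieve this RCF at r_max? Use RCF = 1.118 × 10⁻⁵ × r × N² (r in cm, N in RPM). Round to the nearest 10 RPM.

≈ 35360 RPM

Use r_max = 9.8 cm.
137,000 = 1.118 × 10⁻⁵ × 9.8 × N²
N² = 137,000 / (10.9564 × 10⁻⁵) = 1,250,410,719
N ≈ √1,250,410,719 ≈ 35,361.1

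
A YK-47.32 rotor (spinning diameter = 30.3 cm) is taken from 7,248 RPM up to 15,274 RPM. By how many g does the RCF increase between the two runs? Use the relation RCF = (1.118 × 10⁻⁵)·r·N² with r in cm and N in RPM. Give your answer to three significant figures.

r = 30.3 / 2 = 15.15 cm
RCF₁ = 1.118 × 10⁻⁵ × 15.15 × (7248)² = 1.118 × 10⁻⁵ × 15.15 × 52,533,504 ≈ 8,898 × g
RCF₂ = 1.118 × 10⁻⁵ × 15.15 × (15274)² = 1.118 × 10⁻⁵ × 15.15 × 233,295,076 ≈ 39,514.8 × g
Increase = 39,514.8 − 8,898 = 30,616.8

30600 g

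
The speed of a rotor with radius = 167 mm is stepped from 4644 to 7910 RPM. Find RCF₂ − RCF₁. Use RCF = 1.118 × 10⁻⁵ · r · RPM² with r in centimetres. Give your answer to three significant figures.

r = 167 mm = 16.7 cm
RCF₁ = 1.118 × 10⁻⁵ × 16.7 × (4644)² = 1.118 × 10⁻⁵ × 16.7 × 21,566,736 ≈ 4,026.6 × g
RCF₂ = 1.118 × 10⁻⁵ × 16.7 × (7910)² = 1.118 × 10⁻⁵ × 16.7 × 62,568,100 ≈ 11,681.8 × g
Increase = 11,681.8 − 4,026.6 = 7,655.2

7660 × g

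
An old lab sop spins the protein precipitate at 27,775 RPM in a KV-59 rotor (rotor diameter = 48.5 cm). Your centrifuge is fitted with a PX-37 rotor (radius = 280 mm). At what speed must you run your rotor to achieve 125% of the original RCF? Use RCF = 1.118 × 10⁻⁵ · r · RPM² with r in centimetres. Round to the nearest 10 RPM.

Original rotor: r = 48.5 / 2 = 24.25 cm
RCF = 1.118 × 10⁻⁵ × r × N²
RCF_original = 1.118 × 10⁻⁵ × 24.25 × (27775)² = 1.118 × 10⁻⁵ × 24.25 × 771,450,625 ≈ 209,151.8 × g
Target RCF = 1.25 × 209,151.8 ≈ 261,439.8 × g
Your rotor: r = 280 mm = 28.0 cm
261,439.8 = 1.118 × 10⁻⁵ × 28 × N²
N² = 261,439.8 / (31.304 × 10⁻⁵) = 835,164,196
N ≈ √835,164,196 ≈ 28,899.2

28900 RPM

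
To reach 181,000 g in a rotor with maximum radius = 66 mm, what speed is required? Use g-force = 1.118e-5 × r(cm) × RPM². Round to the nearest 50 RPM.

49550 RPM

r = 66 mm = 6.6 cm
181,000 = 1.118 × 10⁻⁵ × 6.6 × N²
N² = 181,000 / (7.3788 × 10⁻⁵) = 2,452,973,383
N ≈ √2,452,973,383 ≈ 49,527.5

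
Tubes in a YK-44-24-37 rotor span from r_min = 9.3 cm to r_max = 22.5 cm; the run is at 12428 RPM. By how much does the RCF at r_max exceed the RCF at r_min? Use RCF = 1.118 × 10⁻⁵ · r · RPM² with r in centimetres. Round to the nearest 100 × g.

RCF_max = 1.118 × 10⁻⁵ × 22.5 × (12428)² = 1.118 × 10⁻⁵ × 22.5 × 154,455,184 ≈ 38,853.2 × g
RCF_min = 1.118 × 10⁻⁵ × 9.3 × (12428)² = 1.118 × 10⁻⁵ × 9.3 × 154,455,184 ≈ 16,059.3 × g
ΔRCF = 38,853.2 − 16,059.3 = 22,793.9

22800 x g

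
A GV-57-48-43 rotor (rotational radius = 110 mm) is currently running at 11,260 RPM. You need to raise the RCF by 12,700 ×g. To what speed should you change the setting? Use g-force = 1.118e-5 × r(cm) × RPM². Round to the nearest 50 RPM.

≈ 15150 RPM

r = 110 mm = 11.0 cm
Current RCF = 1.118 × 10⁻⁵ × 11 × (11260)² = 1.118 × 10⁻⁵ × 11 × 126,787,600 ≈ 15,592.3 × g
Target RCF = 15,592.3 + 12,700 = 28,292.3 × g
N² = 28,292.3 / (12.298 × 10⁻⁵) = 230,056,107
N ≈ √230,056,107 ≈ 15,167.6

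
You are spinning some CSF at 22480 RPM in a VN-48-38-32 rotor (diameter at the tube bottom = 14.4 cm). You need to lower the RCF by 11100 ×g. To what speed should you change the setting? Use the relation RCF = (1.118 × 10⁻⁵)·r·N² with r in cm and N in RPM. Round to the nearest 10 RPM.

r = 14.4 / 2 = 7.2 cm
Current RCF = 1.118 × 10⁻⁵ × 7.2 × (22480)² = 1.118 × 10⁻⁵ × 7.2 × 505,350,400 ≈ 40,678.7 × g
Target RCF = 40,678.7 − 11,100 = 29,578.7 × g
N² = 29,578.7 / (8.0496 × 10⁻⁵) = 367,455,526
N ≈ √367,455,526 ≈ 19,169.1

≈ 19170 RPM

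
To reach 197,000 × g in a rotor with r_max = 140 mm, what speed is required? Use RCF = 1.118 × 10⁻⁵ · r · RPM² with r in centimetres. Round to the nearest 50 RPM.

N ≈ 35500 RPM

r = 140 mm = 14.0 cm
197,000 = 1.118 × 10⁻⁵ × 14 × N²
N² = 197,000 / (15.652 × 10⁻⁵) = 1,258,625,096
N ≈ √1,258,625,096 ≈ 35,477.1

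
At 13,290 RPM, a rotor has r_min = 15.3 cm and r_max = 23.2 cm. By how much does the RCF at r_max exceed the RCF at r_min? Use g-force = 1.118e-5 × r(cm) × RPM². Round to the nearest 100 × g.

RCF_max = 1.118 × 10⁻⁵ × 23.2 × (13290)² = 1.118 × 10⁻⁵ × 23.2 × 176,624,100 ≈ 45,812.1 × g
RCF_min = 1.118 × 10⁻⁵ × 15.3 × (13290)² = 1.118 × 10⁻⁵ × 15.3 × 176,624,100 ≈ 30,212.3 × g
ΔRCF = 45,812.1 − 30,212.3 = 15,599.8

ΔRCF ≈ 15600 g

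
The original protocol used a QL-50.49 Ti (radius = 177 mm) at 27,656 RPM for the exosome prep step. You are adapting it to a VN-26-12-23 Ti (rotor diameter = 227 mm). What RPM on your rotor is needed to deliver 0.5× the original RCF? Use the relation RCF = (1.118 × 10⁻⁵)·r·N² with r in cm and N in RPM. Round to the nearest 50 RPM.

24400 RPM

Original rotor: r = 177 mm = 17.7 cm
RCF_original = 1.118 × 10⁻⁵ × 17.7 × (27656)² = 1.118 × 10⁻⁵ × 17.7 × 764,854,336 ≈ 151,354 × g
Target RCF = 0.5 × 151,354 ≈ 75,677 × g
Your rotor: r = 227 mm / 2 = 113.5 mm = 11.35 cm
75,677 = 1.118 × 10⁻⁵ × 11.35 × N²
N² = 75,677 / (12.6893 × 10⁻⁵) = 596,384,355
N ≈ √596,384,355 ≈ 24,421.0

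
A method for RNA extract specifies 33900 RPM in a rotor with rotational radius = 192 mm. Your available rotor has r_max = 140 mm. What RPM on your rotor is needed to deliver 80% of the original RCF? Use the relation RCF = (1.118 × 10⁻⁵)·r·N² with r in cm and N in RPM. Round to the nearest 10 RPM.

Original rotor: r = 192 mm = 19.2 cm
RCF = 1.118 × 10⁻⁵ × r × N²
RCF_original = 1.118 × 10⁻⁵ × 19.2 × (33900)² = 1.118 × 10⁻⁵ × 19.2 × 1,149,210,000 ≈ 246,684.8 × g
Target RCF = 0.8 × 246,684.8 ≈ 197,347.8 × g
Your rotor: r = 140 mm = 14.0 cm
197,347.8 = 1.118 × 10⁻⁵ × 14 × N²
N² = 197,347.8 / (15.652 × 10⁻⁵) = 1,260,847,176
N ≈ √1,260,847,176 ≈ 35,508.4

≈ 35510 RPM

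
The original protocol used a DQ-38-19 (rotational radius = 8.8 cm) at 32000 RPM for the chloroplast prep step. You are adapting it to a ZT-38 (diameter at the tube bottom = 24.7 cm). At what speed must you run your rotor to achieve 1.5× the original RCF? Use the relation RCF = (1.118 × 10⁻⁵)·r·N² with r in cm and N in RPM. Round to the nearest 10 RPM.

≈ 33080 RPM

RCF = 1.118 × 10⁻⁵ × r × N²
RCF_original = 1.118 × 10⁻⁵ × 8.8 × (32000)² = 1.118 × 10⁻⁵ × 8.8 × 1,024,000,000 ≈ 100,745.2 × g
Target RCF = 1.5 × 100,745.2 ≈ 151,117.8 × g
Your rotor: r = 24.7 / 2 = 12.35 cm
151,117.8 = 1.118 × 10⁻⁵ × 12.35 × N²
N² = 151,117.8 / (13.8073 × 10⁻⁵) = 1,094,477,559
N ≈ √1,094,477,559 ≈ 33,082.9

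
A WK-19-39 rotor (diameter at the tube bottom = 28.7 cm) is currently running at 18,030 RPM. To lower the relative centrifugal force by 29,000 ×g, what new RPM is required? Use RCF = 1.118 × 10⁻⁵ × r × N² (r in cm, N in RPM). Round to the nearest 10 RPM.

r = 28.7 / 2 = 14.35 cm
Current RCF = 1.118 × 10⁻⁵ × 14.35 × (18030)² = 1.118 × 10⁻⁵ × 14.35 × 325,080,900 ≈ 52,153.7 × g
Target RCF = 52,153.7 − 29,000 = 23,153.7 × g
N² = 23,153.7 / (16.0433 × 10⁻⁵) = 144,320,059
N ≈ √144,320,059 ≈ 12,013.3

12010 RPM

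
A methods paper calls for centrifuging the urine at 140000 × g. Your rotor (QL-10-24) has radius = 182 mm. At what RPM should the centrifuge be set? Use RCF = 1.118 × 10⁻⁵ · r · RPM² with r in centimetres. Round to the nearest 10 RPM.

26230 RPM

r = 182 mm = 18.2 cm
140,000 = 1.118 × 10⁻⁵ × 18.2 × N²
N² = 140,000 / (20.3476 × 10⁻⁵) = 688,041,833
N ≈ √688,041,833 ≈ 26,230.6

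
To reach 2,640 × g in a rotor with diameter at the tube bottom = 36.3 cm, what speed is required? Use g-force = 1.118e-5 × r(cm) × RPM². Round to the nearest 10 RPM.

r = 36.3 / 2 = 18.15 cm
2,640 = 1.118 × 10⁻⁵ × 18.15 × N²
N² = 2,640 / (20.2917 × 10⁻⁵) = 13,010,246
N ≈ √13,010,246 ≈ 3,607.0

≈ 3610 RPM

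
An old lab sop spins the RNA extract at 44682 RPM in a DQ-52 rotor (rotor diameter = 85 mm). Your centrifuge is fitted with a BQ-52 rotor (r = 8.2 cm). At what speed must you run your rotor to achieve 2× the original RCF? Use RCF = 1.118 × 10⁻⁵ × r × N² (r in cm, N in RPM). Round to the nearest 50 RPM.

Original rotor: r = 85 mm / 2 = 42.5 mm = 4.25 cm
RCF_original = 1.118 × 10⁻⁵ × 4.25 × (44682)² = 1.118 × 10⁻⁵ × 4.25 × 1,996,481,124 ≈ 94,862.8 × g
Target RCF = 2 × 94,862.8 ≈ 189,725.6 × g
189,725.6 = 1.118 × 10⁻⁵ × 8.2 × N²
N² = 189,725.6 / (9.1676 × 10⁻⁵) = 2,069,523,103
N ≈ √2,069,523,103 ≈ 45,492.0

≈ 45500 RPM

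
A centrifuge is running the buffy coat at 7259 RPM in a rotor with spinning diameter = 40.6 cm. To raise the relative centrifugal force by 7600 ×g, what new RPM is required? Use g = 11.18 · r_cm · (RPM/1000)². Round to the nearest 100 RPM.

r = 40.6 / 2 = 20.3 cm
Current RCF = 11.18 × 20.3 × (7.259)² = 11.18 × 20.3 × 52.693081 ≈ 11,958.9 × g
Target RCF = 11,958.9 + 7,600 = 19,558.9 × g
(N/1000)² = 19,558.9 / 226.954 = 86.18002
N = 1000 × √86.18002 ≈ 9,283.3

N₂ ≈ 9300 RPM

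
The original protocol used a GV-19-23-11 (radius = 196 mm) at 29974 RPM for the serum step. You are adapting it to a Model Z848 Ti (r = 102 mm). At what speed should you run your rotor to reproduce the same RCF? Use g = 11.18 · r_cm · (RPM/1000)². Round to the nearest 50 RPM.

Original rotor: r = 196 mm = 19.6 cm
RCF_original = 11.18 × 19.6 × (29.974)² = 11.18 × 19.6 × 898.440676 ≈ 196,873.5 × g
Your rotor: r = 102 mm = 10.2 cm
196,873.5 = 11.18 × 10.2 × (N/1000)²
(N/1000)² = 196,873.5 / 114.036 = 1726.415
N = 1000 × √1726.415 ≈ 41,550.2

≈ 41550 RPM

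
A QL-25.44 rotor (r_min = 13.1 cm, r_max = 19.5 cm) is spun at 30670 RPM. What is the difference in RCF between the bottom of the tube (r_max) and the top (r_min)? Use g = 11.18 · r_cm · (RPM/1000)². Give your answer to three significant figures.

ΔRCF ≈ 67300 ×g

ΔRCF = 11.18 × (r_max − r_min) × (N/1000)² = 11.18 × 6.4 × 940.6489 ≈ 67,305.3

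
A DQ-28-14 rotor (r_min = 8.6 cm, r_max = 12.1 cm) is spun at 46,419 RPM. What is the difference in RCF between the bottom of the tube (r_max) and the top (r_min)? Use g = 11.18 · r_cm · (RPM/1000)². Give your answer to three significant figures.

ΔRCF = 11.18 × (r_max − r_min) × (N/1000)² = 11.18 × 3.5 × 2,154.723561 ≈ 84,314.3

ΔRCF ≈ 84300 x g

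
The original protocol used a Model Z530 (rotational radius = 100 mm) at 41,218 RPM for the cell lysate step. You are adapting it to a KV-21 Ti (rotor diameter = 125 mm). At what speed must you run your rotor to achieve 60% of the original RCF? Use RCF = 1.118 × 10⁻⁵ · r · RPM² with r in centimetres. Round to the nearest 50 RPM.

Original rotor: r = 100 mm = 10.0 cm
RCF_original = 1.118 × 10⁻⁵ × 10 × (41218)² = 1.118 × 10⁻⁵ × 10 × 1,698,923,524 ≈ 189,939.6 × g
Target RCF = 0.6 × 189,939.6 ≈ 113,963.8 × g
Your rotor: r = 125 mm / 2 = 62.5 mm = 6.25 cm
113,963.8 = 1.118 × 10⁻⁵ × 6.25 × N²
N² = 113,963.8 / (6.9875 × 10⁻⁵) = 1,630,966,726
N ≈ √1,630,966,726 ≈ 40,385.2

≈ 40400 RPM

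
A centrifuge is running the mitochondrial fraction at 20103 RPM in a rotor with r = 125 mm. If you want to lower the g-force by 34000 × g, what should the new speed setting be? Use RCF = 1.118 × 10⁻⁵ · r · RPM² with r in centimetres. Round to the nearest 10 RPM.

12680 RPM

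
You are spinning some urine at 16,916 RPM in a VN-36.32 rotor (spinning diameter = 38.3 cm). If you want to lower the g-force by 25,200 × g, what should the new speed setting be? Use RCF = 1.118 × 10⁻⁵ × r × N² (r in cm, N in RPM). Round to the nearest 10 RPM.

12980 RPM

r = 38.3 / 2 = 19.15 cm
Current RCF = 1.118 × 10⁻⁵ × 19.15 × (16916)² = 1.118 × 10⁻⁵ × 19.15 × 286,151,056 ≈ 61,264.1 × g
Target RCF = 61,264.1 − 25,200 = 36,064.1 × g
N² = 36,064.1 / (21.4097 × 10⁻⁵) = 168,447,479
N ≈ √168,447,479 ≈ 12,978.7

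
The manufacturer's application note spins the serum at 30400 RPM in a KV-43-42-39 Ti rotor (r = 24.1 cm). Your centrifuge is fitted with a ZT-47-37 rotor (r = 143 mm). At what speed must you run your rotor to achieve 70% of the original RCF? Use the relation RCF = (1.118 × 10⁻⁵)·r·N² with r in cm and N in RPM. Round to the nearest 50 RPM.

33000 RPM

RCF_original = 1.118 × 10⁻⁵ × 24.1 × (30400)² = 1.118 × 10⁻⁵ × 24.1 × 924,160,000 ≈ 249,003.8 × g
Target RCF = 0.7 × 249,003.8 ≈ 174,302.7 × g
Your rotor: r = 143 mm = 14.3 cm
174,302.7 = 1.118 × 10⁻⁵ × 14.3 × N²
N² = 174,302.7 / (15.9874 × 10⁻⁵) = 1,090,250,447
N ≈ √1,090,250,447 ≈ 33,018.9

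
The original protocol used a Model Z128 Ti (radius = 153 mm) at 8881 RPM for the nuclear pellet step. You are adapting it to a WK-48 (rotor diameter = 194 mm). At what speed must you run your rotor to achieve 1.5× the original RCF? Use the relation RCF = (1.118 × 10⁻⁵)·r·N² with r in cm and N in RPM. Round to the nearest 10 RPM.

≈ 13660 RPM

Original rotor: r = 153 mm = 15.3 cm
RCF_original = 1.118 × 10⁻⁵ × 15.3 × (8881)² = 1.118 × 10⁻⁵ × 15.3 × 78,872,161 ≈ 13,491.4 × g
Target RCF = 1.5 × 13,491.4 ≈ 20,237.1 × g
Your rotor: r = 194 mm / 2 = 97 mm = 9.7 cm
20,237.1 = 1.118 × 10⁻⁵ × 9.7 × N²
N² = 20,237.1 / (10.8446 × 10⁻⁵) = 186,609,926
N ≈ √186,609,926 ≈ 13,660.5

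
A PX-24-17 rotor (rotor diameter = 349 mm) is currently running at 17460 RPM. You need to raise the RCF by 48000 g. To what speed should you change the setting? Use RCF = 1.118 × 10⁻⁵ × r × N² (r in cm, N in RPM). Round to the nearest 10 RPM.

r = 349 mm / 2 = 174.5 mm = 17.45 cm
Current RCF = 1.118 × 10⁻⁵ × 17.45 × (17460)² = 1.118 × 10⁻⁵ × 17.45 × 304,851,600 ≈ 59,473.8 × g
Target RCF = 59,473.8 + 48,000 = 107,473.8 × g
N² = 107,473.8 / (19.5091 × 10⁻⁵) = 550,890,610
N ≈ √550,890,610 ≈ 23,471.1

23470 RPM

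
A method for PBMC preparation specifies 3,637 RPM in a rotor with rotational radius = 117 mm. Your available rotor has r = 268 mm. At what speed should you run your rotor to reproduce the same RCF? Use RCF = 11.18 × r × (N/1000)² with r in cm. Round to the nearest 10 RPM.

≈ 2400 RPM

Original rotor: r = 117 mm = 11.7 cm
RCF = 11.18 × r × (N/1000)²
RCF_original = 11.18 × 11.7 × (3.637)² = 11.18 × 11.7 × 13.227769 ≈ 1,730.3 × g
Your rotor: r = 268 mm = 26.8 cm
1,730.3 = 11.18 × 26.8 × (N/1000)²
(N/1000)² = 1,730.3 / 299.624 = 5.774905
N = 1000 × √5.774905 ≈ 2,403.1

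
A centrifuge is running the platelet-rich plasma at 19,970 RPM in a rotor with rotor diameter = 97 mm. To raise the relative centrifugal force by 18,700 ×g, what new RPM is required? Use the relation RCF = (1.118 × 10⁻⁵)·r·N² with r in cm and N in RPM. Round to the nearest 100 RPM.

≈ 27300 RPM

r = 97 mm / 2 = 48.5 mm = 4.85 cm
Current RCF = 1.118 × 10⁻⁵ × 4.85 × (19970)² = 1.118 × 10⁻⁵ × 4.85 × 398,800,900 ≈ 21,624.2 × g
Target RCF = 21,624.2 + 18,700 = 40,324.2 × g
N² = 40,324.2 / (5.4223 × 10⁻⁵) = 743,673,349
N ≈ √743,673,349 ≈ 27,270.4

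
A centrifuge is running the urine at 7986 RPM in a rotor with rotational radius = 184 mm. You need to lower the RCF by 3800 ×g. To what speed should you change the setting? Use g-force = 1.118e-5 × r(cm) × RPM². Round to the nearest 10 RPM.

≈ 6730 RPM

r = 184 mm = 18.4 cm
Current RCF = 1.118 × 10⁻⁵ × 18.4 × (7986)² = 1.118 × 10⁻⁵ × 18.4 × 63,776,196 ≈ 13,119.5 × g
Target RCF = 13,119.5 − 3,800 = 9,319.5 × g
N² = 9,319.5 / (20.5712 × 10⁻⁵) = 45,303,628
N ≈ √45,303,628 ≈ 6,730.8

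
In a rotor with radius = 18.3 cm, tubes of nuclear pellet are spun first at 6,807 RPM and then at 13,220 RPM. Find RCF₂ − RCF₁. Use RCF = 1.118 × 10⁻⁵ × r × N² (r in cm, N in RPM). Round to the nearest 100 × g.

≈ 26300 ×g

RCF₁ = 1.118 × 10⁻⁵ × 18.3 × (6807)² = 1.118 × 10⁻⁵ × 18.3 × 46,335,249 ≈ 9,479.9 × g
RCF₂ = 1.118 × 10⁻⁵ × 18.3 × (13220)² = 1.118 × 10⁻⁵ × 18.3 × 174,768,400 ≈ 35,756.6 × g
Increase = 35,756.6 − 9,479.9 = 26,276.7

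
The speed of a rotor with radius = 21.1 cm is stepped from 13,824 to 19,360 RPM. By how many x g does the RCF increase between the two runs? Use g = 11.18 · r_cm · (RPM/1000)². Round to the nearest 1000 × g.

RCF₁ = 11.18 × 21.1 × (13.824)² = 11.18 × 21.1 × 191.102976 ≈ 45,080.8 × g
RCF₂ = 11.18 × 21.1 × (19.36)² = 11.18 × 21.1 × 374.8096 ≈ 88,416.8 × g
Increase = 88,416.8 − 45,080.8 = 43,336

≈ 43000 x g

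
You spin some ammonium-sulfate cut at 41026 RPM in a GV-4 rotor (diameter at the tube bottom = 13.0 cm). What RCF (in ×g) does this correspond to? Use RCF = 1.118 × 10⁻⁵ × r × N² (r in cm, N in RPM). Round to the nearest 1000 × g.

≈ 122000 ×g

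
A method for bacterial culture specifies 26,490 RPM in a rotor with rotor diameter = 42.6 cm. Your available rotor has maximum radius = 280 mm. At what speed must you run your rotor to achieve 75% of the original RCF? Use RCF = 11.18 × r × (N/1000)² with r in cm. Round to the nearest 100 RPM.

Original rotor: r = 42.6 / 2 = 21.3 cm
RCF_original = 11.18 × 21.3 × (26.49)² = 11.18 × 21.3 × 701.7201 ≈ 167,103.4 × g
Target RCF = 0.75 × 167,103.4 ≈ 125,327.5 × g
Your rotor: r = 280 mm = 28.0 cm
125,327.5 = 11.18 × 28 × (N/1000)²
(N/1000)² = 125,327.5 / 313.04 = 400.3562
N = 1000 × √400.3562 ≈ 20,008.9

≈ 20000 RPM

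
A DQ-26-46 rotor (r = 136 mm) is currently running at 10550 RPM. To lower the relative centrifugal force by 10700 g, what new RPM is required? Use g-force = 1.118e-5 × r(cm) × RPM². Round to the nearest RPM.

r = 136 mm = 13.6 cm
Current RCF = 1.118 × 10⁻⁵ × 13.6 × (10550)² = 1.118 × 10⁻⁵ × 13.6 × 111,302,500 ≈ 16,923.3 × g
Target RCF = 16,923.3 − 10,700 = 6,223.3 × g
N² = 6,223.3 / (15.2048 × 10⁻⁵) = 40,929,838
N ≈ √40,929,838 ≈ 6,397.6

≈ 6398 RPM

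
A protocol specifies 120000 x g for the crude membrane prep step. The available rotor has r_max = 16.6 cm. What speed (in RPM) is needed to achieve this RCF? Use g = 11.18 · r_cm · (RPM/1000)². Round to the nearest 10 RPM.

≈ 25430 RPM

RCF = 11.18 × r × (N/1000)²
120,000 = 11.18 × 16.6 × (N/1000)²
(N/1000)² = 120,000 / 185.588 = 646.5935
N = 1000 × √646.5935 ≈ 25,428.2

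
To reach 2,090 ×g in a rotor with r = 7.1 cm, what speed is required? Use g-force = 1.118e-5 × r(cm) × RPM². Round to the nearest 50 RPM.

2,090 = 1.118 × 10⁻⁵ × 7.1 × N²
N² = 2,090 / (7.9378 × 10⁻⁵) = 26,329,714
N ≈ √26,329,714 ≈ 5,131.2

≈ 5150 RPM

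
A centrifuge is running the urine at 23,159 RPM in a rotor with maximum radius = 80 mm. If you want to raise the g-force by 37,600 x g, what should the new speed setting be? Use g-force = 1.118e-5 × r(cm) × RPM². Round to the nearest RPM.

≈ 30931 RPM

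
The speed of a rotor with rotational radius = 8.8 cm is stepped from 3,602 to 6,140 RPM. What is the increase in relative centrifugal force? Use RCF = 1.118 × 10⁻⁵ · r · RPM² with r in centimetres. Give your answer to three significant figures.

RCF₁ = 1.118 × 10⁻⁵ × 8.8 × (3602)² = 1.118 × 10⁻⁵ × 8.8 × 12,974,404 ≈ 1,276.5 × g
RCF₂ = 1.118 × 10⁻⁵ × 8.8 × (6140)² = 1.118 × 10⁻⁵ × 8.8 × 37,699,600 ≈ 3,709 × g
Increase = 3,709 − 1,276.5 = 2,432.5

≈ 2430 ×g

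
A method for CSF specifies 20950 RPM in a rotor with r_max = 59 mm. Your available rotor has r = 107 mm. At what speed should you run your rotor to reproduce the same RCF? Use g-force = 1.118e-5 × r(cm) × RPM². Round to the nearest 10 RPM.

Original rotor: r = 59 mm = 5.9 cm
RCF = 1.118 × 10⁻⁵ × r × N²
RCF_original = 1.118 × 10⁻⁵ × 5.9 × (20950)² = 1.118 × 10⁻⁵ × 5.9 × 438,902,500 ≈ 28,950.9 × g
Your rotor: r = 107 mm = 10.7 cm
28,950.9 = 1.118 × 10⁻⁵ × 10.7 × N²
N² = 28,950.9 / (11.9626 × 10⁻⁵) = 242,011,770
N ≈ √242,011,770 ≈ 15,556.7

≈ 15560 RPM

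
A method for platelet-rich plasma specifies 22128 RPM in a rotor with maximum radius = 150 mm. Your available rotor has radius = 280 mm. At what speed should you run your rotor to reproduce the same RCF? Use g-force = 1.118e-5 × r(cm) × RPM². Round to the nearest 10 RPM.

Original rotor: r = 150 mm = 15.0 cm
RCF = 1.118 × 10⁻⁵ × r × N²
RCF_original = 1.118 × 10⁻⁵ × 15 × (22128)² = 1.118 × 10⁻⁵ × 15 × 489,648,384 ≈ 82,114 × g
Your rotor: r = 280 mm = 28.0 cm
82,114 = 1.118 × 10⁻⁵ × 28 × N²
N² = 82,114 / (31.304 × 10⁻⁵) = 262,311,526
N ≈ √262,311,526 ≈ 16,196.0

16200 RPM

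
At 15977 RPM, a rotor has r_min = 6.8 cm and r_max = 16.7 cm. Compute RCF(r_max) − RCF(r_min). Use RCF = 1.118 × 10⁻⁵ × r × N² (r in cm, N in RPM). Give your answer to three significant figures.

≈ 28300 × g

RCF_max = 1.118 × 10⁻⁵ × 16.7 × (15977)² = 1.118 × 10⁻⁵ × 16.7 × 255,264,529 ≈ 47,659.4 × g
RCF_min = 1.118 × 10⁻⁵ × 6.8 × (15977)² = 1.118 × 10⁻⁵ × 6.8 × 255,264,529 ≈ 19,406.2 × g
ΔRCF = 47,659.4 − 19,406.2 = 28,253.2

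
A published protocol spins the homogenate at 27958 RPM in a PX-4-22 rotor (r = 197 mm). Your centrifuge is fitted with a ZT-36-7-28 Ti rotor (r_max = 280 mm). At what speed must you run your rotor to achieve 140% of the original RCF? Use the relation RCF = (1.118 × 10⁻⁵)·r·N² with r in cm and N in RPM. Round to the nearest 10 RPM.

Original rotor: r = 197 mm = 19.7 cm
RCF_original = 1.118 × 10⁻⁵ × 19.7 × (27958)² = 1.118 × 10⁻⁵ × 19.7 × 781,649,764 ≈ 172,155.2 × g
Target RCF = 1.4 × 172,155.2 ≈ 241,017.3 × g
Your rotor: r = 280 mm = 28.0 cm
241,017.3 = 1.118 × 10⁻⁵ × 28 × N²
N² = 241,017.3 / (31.304 × 10⁻⁵) = 769,924,930
N ≈ √769,924,930 ≈ 27,747.5

≈ 27750 RPM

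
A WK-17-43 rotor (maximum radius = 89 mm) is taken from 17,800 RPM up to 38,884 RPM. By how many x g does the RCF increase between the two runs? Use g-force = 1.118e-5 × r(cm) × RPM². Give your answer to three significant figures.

r = 89 mm = 8.9 cm
RCF₁ = 1.118 × 10⁻⁵ × 8.9 × (17800)² = 1.118 × 10⁻⁵ × 8.9 × 316,840,000 ≈ 31,526.2 × g
RCF₂ = 1.118 × 10⁻⁵ × 8.9 × (38884)² = 1.118 × 10⁻⁵ × 8.9 × 1,511,965,456 ≈ 150,443.6 × g
Increase = 150,443.6 − 31,526.2 = 118,917.4

119000 x g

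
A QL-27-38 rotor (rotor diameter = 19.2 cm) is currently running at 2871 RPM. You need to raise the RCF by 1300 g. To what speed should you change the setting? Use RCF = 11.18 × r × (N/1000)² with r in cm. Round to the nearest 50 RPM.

r = 19.2 / 2 = 9.6 cm
Current RCF = 11.18 × 9.6 × (2.871)² = 11.18 × 9.6 × 8.242641 ≈ 884.7 × g
Target RCF = 884.7 + 1,300 = 2,184.7 × g
(N/1000)² = 2,184.7 / 107.328 = 20.35536
N = 1000 × √20.35536 ≈ 4,511.7

4500 RPM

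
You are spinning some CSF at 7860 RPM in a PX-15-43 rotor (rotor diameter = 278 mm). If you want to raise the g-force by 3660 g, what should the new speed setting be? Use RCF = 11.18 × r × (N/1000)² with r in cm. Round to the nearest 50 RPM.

N₂ ≈ 9250 RPM

r = 278 mm / 2 = 139 mm = 13.9 cm
Current RCF = 11.18 × 13.9 × (7.86)² = 11.18 × 13.9 × 61.7796 ≈ 9,600.7 × g
Target RCF = 9,600.7 + 3,660 = 13,260.7 × g
(N/1000)² = 13,260.7 / 155.402 = 85.33159
N = 1000 × √85.33159 ≈ 9,237.5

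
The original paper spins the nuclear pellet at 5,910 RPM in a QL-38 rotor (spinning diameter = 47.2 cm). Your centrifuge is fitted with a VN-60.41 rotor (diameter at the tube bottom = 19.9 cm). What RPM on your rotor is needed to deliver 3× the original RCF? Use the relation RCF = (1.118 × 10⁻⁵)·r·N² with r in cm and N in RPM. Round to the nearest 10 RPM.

Original rotor: r = 47.2 / 2 = 23.6 cm
RCF_original = 1.118 × 10⁻⁵ × 23.6 × (5910)² = 1.118 × 10⁻⁵ × 23.6 × 34,928,100 ≈ 9,215.7 × g
Target RCF = 3 × 9,215.7 ≈ 27,647.1 × g
Your rotor: r = 19.9 / 2 = 9.95 cm
27,647.1 = 1.118 × 10⁻⁵ × 9.95 × N²
N² = 27,647.1 / (11.1241 × 10⁻⁵) = 248,533,364
N ≈ √248,533,364 ≈ 15,764.9

15760 RPM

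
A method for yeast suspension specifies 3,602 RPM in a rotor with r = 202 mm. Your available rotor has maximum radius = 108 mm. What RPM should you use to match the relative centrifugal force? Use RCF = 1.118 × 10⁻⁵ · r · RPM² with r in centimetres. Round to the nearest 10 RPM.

4930 RPM

Original rotor: r = 202 mm = 20.2 cm
RCF_original = 1.118 × 10⁻⁵ × 20.2 × (3602)² = 1.118 × 10⁻⁵ × 20.2 × 12,974,404 ≈ 2,930.1 × g
Your rotor: r = 108 mm = 10.8 cm
2,930.1 = 1.118 × 10⁻⁵ × 10.8 × N²
N² = 2,930.1 / (12.0744 × 10⁻⁵) = 24,267,044
N ≈ √24,267,044 ≈ 4,926.2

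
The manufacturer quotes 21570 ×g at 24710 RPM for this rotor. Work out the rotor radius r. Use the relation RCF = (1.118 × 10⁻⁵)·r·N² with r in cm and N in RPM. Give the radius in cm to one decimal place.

RCF = 1.118 × 10⁻⁵ × r × N²
21570 = 1.118 × 10⁻⁵ × r × (24710)²
r = 21570 / (1.118 × 10⁻⁵ × 610,584,100) = 21570 / 6826.33 ≈ 3.160 cm

≈ 3.2 cm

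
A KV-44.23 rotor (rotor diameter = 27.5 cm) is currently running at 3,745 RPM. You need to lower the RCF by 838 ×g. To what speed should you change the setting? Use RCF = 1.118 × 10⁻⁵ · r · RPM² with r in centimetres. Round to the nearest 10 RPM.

r = 27.5 / 2 = 13.75 cm
Current RCF = 1.118 × 10⁻⁵ × 13.75 × (3745)² = 1.118 × 10⁻⁵ × 13.75 × 14,025,025 ≈ 2,156 × g
Target RCF = 2,156 − 838 = 1,318 × g
N² = 1,318 / (15.3725 × 10⁻⁵) = 8,573,752
N ≈ √8,573,752 ≈ 2,928.1

2930 RPM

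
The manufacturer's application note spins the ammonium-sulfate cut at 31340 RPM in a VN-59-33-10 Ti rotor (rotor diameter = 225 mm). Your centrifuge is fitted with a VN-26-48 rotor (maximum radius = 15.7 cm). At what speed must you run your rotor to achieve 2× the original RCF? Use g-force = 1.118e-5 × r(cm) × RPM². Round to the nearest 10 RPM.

Original rotor: r = 225 mm / 2 = 112.5 mm = 11.25 cm
RCF_original = 1.118 × 10⁻⁵ × 11.25 × (31340)² = 1.118 × 10⁻⁵ × 11.25 × 982,195,600 ≈ 123,535.7 × g
Target RCF = 2 × 123,535.7 ≈ 247,071.4 × g
247,071.4 = 1.118 × 10⁻⁵ × 15.7 × N²
N² = 247,071.4 / (17.5526 × 10⁻⁵) = 1,407,605,711
N ≈ √1,407,605,711 ≈ 37,518.1

≈ 37520 RPM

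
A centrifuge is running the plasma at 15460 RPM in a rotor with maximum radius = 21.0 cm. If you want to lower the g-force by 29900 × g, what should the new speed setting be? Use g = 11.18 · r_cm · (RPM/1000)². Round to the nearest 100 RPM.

10600 RPM

Current RCF = 11.18 × 21 × (15.46)² = 11.18 × 21 × 239.0116 ≈ 56,115.1 × g
Target RCF = 56,115.1 − 29,900 = 26,215.1 × g
(N/1000)² = 26,215.1 / 234.78 = 111.6581
N = 1000 × √111.6581 ≈ 10,566.8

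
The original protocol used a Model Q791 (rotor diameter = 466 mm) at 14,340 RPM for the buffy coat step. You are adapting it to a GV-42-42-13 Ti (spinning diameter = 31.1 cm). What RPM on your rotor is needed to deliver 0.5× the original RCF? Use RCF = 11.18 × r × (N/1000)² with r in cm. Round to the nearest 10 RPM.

≈ 12410 RPM

Original rotor: r = 466 mm / 2 = 233 mm = 23.3 cm
RCF = 11.18 × r × (N/1000)²
RCF_original = 11.18 × 23.3 × (14.34)² = 11.18 × 23.3 × 205.6356 ≈ 53,566.8 × g
Target RCF = 0.5 × 53,566.8 ≈ 26,783.4 × g
Your rotor: r = 31.1 / 2 = 15.55 cm
26,783.4 = 11.18 × 15.55 × (N/1000)²
(N/1000)² = 26,783.4 / 173.849 = 154.0613
N = 1000 × √154.0613 ≈ 12,412.1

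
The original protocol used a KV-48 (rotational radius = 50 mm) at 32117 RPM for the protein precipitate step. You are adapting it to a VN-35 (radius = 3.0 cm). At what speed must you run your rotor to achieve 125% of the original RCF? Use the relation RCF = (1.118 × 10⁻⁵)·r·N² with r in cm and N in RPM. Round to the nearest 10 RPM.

Original rotor: r = 50 mm = 5.0 cm
RCF_original = 1.118 × 10⁻⁵ × 5 × (32117)² = 1.118 × 10⁻⁵ × 5 × 1,031,501,689 ≈ 57,660.9 × g
Target RCF = 1.25 × 57,660.9 ≈ 72,076.1 × g
72,076.1 = 1.118 × 10⁻⁵ × 3 × N²
N² = 72,076.1 / (3.354 × 10⁻⁵) = 2,148,959,451
N ≈ √2,148,959,451 ≈ 46,356.9

46360 RPM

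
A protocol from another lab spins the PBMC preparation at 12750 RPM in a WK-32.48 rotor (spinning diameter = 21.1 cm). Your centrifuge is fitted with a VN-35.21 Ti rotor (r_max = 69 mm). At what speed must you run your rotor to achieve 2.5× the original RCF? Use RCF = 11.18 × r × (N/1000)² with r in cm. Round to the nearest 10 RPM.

Original rotor: r = 21.1 / 2 = 10.55 cm
RCF = 11.18 × r × (N/1000)²
RCF_original = 11.18 × 10.55 × (12.75)² = 11.18 × 10.55 × 162.5625 ≈ 19,174.1 × g
Target RCF = 2.5 × 19,174.1 ≈ 47,935.2 × g
Your rotor: r = 69 mm = 6.9 cm
47,935.2 = 11.18 × 6.9 × (N/1000)²
(N/1000)² = 47,935.2 / 77.142 = 621.3891
N = 1000 × √621.3891 ≈ 24,927.7

≈ 24930 RPM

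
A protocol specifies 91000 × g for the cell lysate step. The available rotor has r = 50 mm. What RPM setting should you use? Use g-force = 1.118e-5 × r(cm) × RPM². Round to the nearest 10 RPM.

r = 50 mm = 5.0 cm
91,000 = 1.118 × 10⁻⁵ × 5 × N²
N² = 91,000 / (5.59 × 10⁻⁵) = 1,627,906,977
N ≈ √1,627,906,977 ≈ 40,347.3

40350 RPM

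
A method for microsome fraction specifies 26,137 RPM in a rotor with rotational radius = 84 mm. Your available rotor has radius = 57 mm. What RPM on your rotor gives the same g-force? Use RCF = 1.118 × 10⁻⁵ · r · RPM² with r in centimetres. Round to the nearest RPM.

Original rotor: r = 84 mm = 8.4 cm
RCF_original = 1.118 × 10⁻⁵ × 8.4 × (26137)² = 1.118 × 10⁻⁵ × 8.4 × 683,142,769 ≈ 64,155.3 × g
Your rotor: r = 57 mm = 5.7 cm
64,155.3 = 1.118 × 10⁻⁵ × 5.7 × N²
N² = 64,155.3 / (6.3726 × 10⁻⁵) = 1,006,736,654
N ≈ √1,006,736,654 ≈ 31,729.1

≈ 31729 RPM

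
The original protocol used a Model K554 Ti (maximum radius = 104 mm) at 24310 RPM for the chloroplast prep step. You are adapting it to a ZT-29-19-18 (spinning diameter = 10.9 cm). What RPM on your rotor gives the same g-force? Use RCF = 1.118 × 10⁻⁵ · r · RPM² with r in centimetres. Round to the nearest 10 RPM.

Original rotor: r = 104 mm = 10.4 cm
RCF_original = 1.118 × 10⁻⁵ × 10.4 × (24310)² = 1.118 × 10⁻⁵ × 10.4 × 590,976,100 ≈ 68,714 × g
Your rotor: r = 10.9 / 2 = 5.45 cm
68,714 = 1.118 × 10⁻⁵ × 5.45 × N²
N² = 68,714 / (6.0931 × 10⁻⁵) = 1,127,734,651
N ≈ √1,127,734,651 ≈ 33,581.8

≈ 33580 RPM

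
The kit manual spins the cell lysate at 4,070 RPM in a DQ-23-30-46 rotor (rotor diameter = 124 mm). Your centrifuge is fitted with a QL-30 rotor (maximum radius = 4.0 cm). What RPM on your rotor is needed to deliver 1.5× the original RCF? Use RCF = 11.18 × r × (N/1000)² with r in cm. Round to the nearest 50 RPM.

6200 RPM

Original rotor: r = 124 mm / 2 = 62 mm = 6.2 cm
RCF = 11.18 × r × (N/1000)²
RCF_original = 11.18 × 6.2 × (4.07)² = 11.18 × 6.2 × 16.5649 ≈ 1,148.2 × g
Target RCF = 1.5 × 1,148.2 ≈ 1,722.3 × g
1,722.3 = 11.18 × 4 × (N/1000)²
(N/1000)² = 1,722.3 / 44.72 = 38.51297
N = 1000 × √38.51297 ≈ 6,205.9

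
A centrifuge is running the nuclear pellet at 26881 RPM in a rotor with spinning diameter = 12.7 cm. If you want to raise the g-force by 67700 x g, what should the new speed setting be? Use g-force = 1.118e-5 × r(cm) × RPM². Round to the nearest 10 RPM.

≈ 40940 RPM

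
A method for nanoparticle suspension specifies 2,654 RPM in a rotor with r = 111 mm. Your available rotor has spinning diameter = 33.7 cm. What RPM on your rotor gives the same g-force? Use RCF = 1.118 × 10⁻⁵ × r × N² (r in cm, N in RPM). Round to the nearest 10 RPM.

2150 RPM

Original rotor: r = 111 mm = 11.1 cm
RCF_original = 1.118 × 10⁻⁵ × 11.1 × (2654)² = 1.118 × 10⁻⁵ × 11.1 × 7,043,716 ≈ 874.1 × g
Your rotor: r = 33.7 / 2 = 16.85 cm
874.1 = 1.118 × 10⁻⁵ × 16.85 × N²
N² = 874.1 / (18.8383 × 10⁻⁵) = 4,640,015
N ≈ √4,640,015 ≈ 2,154.1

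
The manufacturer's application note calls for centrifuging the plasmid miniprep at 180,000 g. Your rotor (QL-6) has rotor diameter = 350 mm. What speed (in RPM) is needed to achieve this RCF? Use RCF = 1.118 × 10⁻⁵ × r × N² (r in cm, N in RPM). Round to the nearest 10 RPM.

30330 RPM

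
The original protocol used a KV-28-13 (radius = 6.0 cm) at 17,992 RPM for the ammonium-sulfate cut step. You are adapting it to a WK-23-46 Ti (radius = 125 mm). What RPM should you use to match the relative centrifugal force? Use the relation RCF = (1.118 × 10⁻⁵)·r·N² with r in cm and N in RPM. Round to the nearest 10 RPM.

≈ 12470 RPM

RCF_original = 1.118 × 10⁻⁵ × 6 × (17992)² = 1.118 × 10⁻⁵ × 6 × 323,712,064 ≈ 21,714.6 × g
Your rotor: r = 125 mm = 12.5 cm
21,714.6 = 1.118 × 10⁻⁵ × 12.5 × N²
N² = 21,714.6 / (13.975 × 10⁻⁵) = 155,381,753
N ≈ √155,381,753 ≈ 12,465.2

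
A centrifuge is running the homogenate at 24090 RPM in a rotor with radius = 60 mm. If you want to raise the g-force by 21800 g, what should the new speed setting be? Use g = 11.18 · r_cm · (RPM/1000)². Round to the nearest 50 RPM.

r = 60 mm = 6.0 cm
Current RCF = 11.18 × 6 × (24.09)² = 11.18 × 6 × 580.3281 ≈ 38,928.4 × g
Target RCF = 38,928.4 + 21,800 = 60,728.4 × g
(N/1000)² = 60,728.4 / 67.08 = 905.3131
N = 1000 × √905.3131 ≈ 30,088.4

N₂ ≈ 30100 RPM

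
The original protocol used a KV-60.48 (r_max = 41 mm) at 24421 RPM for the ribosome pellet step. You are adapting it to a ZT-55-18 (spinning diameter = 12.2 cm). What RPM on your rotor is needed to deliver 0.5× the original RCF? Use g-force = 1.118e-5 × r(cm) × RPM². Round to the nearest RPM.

Original rotor: r = 41 mm = 4.1 cm
RCF = 1.118 × 10⁻⁵ × r × N²
RCF_original = 1.118 × 10⁻⁵ × 4.1 × (24421)² = 1.118 × 10⁻⁵ × 4.1 × 596,385,241 ≈ 27,337.1 × g
Target RCF = 0.5 × 27,337.1 ≈ 13,668.5 × g
Your rotor: r = 12.2 / 2 = 6.1 cm
13,668.5 = 1.118 × 10⁻⁵ × 6.1 × N²
N² = 13,668.5 / (6.8198 × 10⁻⁵) = 200,423,766
N ≈ √200,423,766 ≈ 14,157.1

≈ 14157 RPM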